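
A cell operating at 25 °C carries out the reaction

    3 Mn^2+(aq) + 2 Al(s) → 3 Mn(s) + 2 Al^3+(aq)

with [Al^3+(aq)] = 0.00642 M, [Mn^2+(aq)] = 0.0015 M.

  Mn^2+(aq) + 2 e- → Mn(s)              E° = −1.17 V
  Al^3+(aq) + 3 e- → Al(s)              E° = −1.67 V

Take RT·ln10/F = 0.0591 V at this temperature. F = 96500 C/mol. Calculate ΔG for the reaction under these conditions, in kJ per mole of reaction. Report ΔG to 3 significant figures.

−266 kJ/mol

With Mn²⁺/Mn reduced at the cathode, E°cell = −1.17 − (−1.67) = +0.50 V and n = 6.
Here Q = [Al^3+(aq)]^2 / [Mn^2+(aq)]^3 = 1.22×10^4 (log Q = 4.087), giving E = +0.50 − (0.0591/6)·(4.087) = +0.4597 V.
Then ΔG = −nFE = −6 × 96500 × +0.4597 J/mol = −266 kJ/mol.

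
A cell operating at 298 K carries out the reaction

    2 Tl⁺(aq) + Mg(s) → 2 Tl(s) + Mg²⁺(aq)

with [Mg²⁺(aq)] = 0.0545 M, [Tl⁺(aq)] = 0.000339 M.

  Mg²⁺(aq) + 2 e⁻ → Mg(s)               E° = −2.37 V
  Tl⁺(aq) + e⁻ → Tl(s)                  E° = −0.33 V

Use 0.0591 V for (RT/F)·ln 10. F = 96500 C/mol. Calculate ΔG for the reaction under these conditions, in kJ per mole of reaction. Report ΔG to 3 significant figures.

The standard cell potential is −0.33 − (−2.37) = +2.04 V, with n = 2 electrons in the balanced equation.
Here Q = [Mg²⁺(aq)] / [Tl⁺(aq)]^2 = 4.74×10^5 (log Q = 5.676), giving E = +2.04 − (0.0591/2)·(5.676) = +1.8723 V.
Then ΔG = −nFE = −2 × 96500 × +1.8723 J/mol = −361 kJ/mol.

−361 kJ/mol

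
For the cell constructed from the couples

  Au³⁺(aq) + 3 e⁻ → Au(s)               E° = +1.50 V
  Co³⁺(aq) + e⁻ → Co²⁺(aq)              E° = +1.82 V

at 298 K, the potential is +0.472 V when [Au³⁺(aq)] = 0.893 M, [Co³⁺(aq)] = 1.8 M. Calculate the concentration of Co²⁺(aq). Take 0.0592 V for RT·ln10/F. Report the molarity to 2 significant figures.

0.0051 M

Co³⁺/Co²⁺ is the cathode (higher E°); E°cell = +1.82 − (+1.50) = +0.32 V with n = 3.
From the Nernst equation, log Q = n(E° − E)/0.0592 = 3·(+0.32 − (+0.472))/0.0592 = −7.703.
The balanced reaction is 3 Co³⁺(aq) + Au(s) → 3 Co²⁺(aq) + Au³⁺(aq), so Q = ([Co²⁺(aq)]^3·[Au³⁺(aq)]) / [Co³⁺(aq)]^3.
Isolating [Co²⁺(aq)] in Q = 10^{−7.703} yields log [Co²⁺(aq)] = −2.296, i.e. 0.0051 M.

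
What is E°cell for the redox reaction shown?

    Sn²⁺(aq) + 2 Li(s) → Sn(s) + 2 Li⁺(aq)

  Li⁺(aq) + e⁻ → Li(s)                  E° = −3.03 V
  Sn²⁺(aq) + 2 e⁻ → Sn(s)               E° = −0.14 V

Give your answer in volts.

Sn²⁺(aq) gains electrons, so the Sn²⁺/Sn couple is the cathode; the Li⁺/Li couple is the anode.
E°cell = E°(cathode) − E°(anode) = −0.14 − (−3.03) = +2.89 V.

+2.89 V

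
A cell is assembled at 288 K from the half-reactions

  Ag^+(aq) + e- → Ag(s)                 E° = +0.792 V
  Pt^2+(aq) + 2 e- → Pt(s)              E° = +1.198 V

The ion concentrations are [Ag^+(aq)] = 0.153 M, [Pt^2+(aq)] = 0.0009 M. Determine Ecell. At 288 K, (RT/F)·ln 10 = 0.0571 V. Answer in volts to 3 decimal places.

+0.366 V

Since E°(Pt²⁺/Pt) > E°(Ag⁺/Ag), Pt²⁺/Pt serves as the cathode.
The standard potential is +1.198 − (+0.792) = +0.406 V and the balanced reaction transfers n = 2 electrons.
For the overall reaction Pt^2+(aq) + 2 Ag(s) → Pt(s) + 2 Ag^+(aq), Q = [Ag^+(aq)]^2 / [Pt^2+(aq)] = 26, giving log Q = 1.415.
By the Nernst equation, E = +0.406 − (0.0571/2)·(1.415) = +0.366 V.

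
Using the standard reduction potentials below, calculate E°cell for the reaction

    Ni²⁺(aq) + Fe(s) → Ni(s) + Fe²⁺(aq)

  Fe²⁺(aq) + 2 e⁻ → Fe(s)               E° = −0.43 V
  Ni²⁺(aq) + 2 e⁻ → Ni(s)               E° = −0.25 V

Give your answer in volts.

In the reaction as written, Ni²⁺(aq) is reduced (cathode) and Fe²⁺(aq) is produced by oxidation at the anode.
E°cell = E°(cathode) − E°(anode) = −0.25 − (−0.43) = +0.18 V.
The positive value indicates the reaction is spontaneous as written.

+0.18 V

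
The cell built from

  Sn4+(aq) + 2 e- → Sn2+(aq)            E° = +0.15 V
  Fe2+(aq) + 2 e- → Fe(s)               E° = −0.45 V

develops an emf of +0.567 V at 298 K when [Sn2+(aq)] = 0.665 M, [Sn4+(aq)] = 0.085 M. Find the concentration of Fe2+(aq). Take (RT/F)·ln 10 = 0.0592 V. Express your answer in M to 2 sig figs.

1.7 M

Sn⁴⁺/Sn²⁺ is the cathode (higher E°); E°cell = +0.15 − (−0.45) = +0.60 V with n = 2.
Rearranging E = E° − (0.0592/n)·log Q gives log Q = 2(+0.60 − (+0.567))/0.0592 = 1.115.
Balancing electrons gives Sn4+(aq) + Fe(s) → Sn2+(aq) + Fe2+(aq); thus Q = ([Sn2+(aq)]·[Fe2+(aq)]) / [Sn4+(aq)].
Substituting the known concentrations and solving, log [Fe2+(aq)] = 0.222 and [Fe2+(aq)] = 1.7 M.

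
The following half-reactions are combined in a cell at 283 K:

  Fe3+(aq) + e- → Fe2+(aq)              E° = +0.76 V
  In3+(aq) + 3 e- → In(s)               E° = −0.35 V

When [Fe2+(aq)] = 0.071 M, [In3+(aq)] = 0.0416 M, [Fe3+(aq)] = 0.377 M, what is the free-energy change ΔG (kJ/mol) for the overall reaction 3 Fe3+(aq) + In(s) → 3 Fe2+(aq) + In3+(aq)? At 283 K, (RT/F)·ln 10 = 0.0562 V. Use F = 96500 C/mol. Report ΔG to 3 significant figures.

−341 kJ/mol

The standard cell potential is +0.76 − (−0.35) = +1.11 V, with n = 3 electrons in the balanced equation.
Here Q = ([Fe2+(aq)]^3·[In3+(aq)]) / [Fe3+(aq)]^3 = 0.000278 (log Q = −3.556), giving E = +1.11 − (0.0562/3)·(−3.556) = +1.1766 V.
ΔG = −nFE = −(3)(96500)(+1.1766) J/mol = −341 kJ/mol.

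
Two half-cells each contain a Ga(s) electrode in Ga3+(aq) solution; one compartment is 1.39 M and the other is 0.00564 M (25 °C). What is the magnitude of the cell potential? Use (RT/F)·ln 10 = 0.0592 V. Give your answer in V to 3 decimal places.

0.047 V

For a concentration cell E°cell = 0, since both electrodes use the same couple.
The compartment with the higher Ga3+(aq) concentration (1.39 M) acts as the cathode; ions are reduced there and produced at the dilute (0.00564 M) anode.
With n = 3, Ecell = −(0.0592/3)·log([dilute]/[conc]) = −(0.0592/3)·log(0.00564/1.39) = +0.047 V.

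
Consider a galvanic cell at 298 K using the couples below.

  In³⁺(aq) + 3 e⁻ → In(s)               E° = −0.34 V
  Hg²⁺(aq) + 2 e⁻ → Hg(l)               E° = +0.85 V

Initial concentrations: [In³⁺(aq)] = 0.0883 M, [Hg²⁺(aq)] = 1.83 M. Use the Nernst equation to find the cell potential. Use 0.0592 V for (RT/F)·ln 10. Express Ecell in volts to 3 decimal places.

+1.219 V

The Hg²⁺/Hg couple has the more positive E°, so it is the cathode; In³⁺/In is the anode.
E°cell = E°cat − E°an = +0.85 − (−0.34) = +1.19 V; n = 6.
For the overall reaction 3 Hg²⁺(aq) + 2 In(s) → 3 Hg(l) + 2 In³⁺(aq), Q = [In³⁺(aq)]^2 / [Hg²⁺(aq)]^3 = 0.00127, giving log Q = −2.895.
Applying E = E° − (RT ln10/nF)·log Q gives +1.19 − (0.0592/6)(−2.895) = +1.219 V.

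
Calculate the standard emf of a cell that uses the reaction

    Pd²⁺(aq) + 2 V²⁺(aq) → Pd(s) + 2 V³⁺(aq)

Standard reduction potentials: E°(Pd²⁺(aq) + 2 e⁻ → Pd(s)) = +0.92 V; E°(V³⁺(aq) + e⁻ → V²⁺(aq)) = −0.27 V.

Pd²⁺(aq) gains electrons, so the Pd²⁺/Pd couple is the cathode; the V³⁺/V²⁺ couple is the anode.
E°cell = E°(cathode) − E°(anode) = +0.92 − (−0.27) = +1.19 V.

+1.19 V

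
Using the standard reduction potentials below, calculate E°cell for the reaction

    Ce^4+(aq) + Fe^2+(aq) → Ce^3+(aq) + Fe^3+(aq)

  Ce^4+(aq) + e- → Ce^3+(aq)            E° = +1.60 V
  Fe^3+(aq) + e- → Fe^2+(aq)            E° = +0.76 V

In the reaction as written, Ce^4+(aq) is reduced (cathode) and Fe^3+(aq) is produced by oxidation at the anode.
E°cell = E°(cathode) − E°(anode) = +1.60 − (+0.76) = +0.84 V.

+0.84 V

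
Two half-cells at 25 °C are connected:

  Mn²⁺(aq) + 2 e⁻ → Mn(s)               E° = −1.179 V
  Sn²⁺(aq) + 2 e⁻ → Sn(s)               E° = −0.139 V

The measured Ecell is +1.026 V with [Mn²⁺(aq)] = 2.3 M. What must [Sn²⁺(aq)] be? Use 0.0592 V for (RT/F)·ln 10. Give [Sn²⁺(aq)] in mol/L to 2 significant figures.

The Sn²⁺/Sn couple has the larger reduction potential, so it is the cathode: E°cell = −0.139 − (−1.179) = +1.040 V and n = 2.
Since E = E° − (0.0592/n)·log Q, log Q = n(E° − E)/0.0592 = 0.473.
For Sn²⁺(aq) + Mn(s) → Sn(s) + Mn²⁺(aq), the reaction quotient is Q = [Mn²⁺(aq)] / [Sn²⁺(aq)].
Solving for the unknown gives log [Sn²⁺(aq)] = −0.111, so [Sn²⁺(aq)] ≈ 0.77 M.

0.77 M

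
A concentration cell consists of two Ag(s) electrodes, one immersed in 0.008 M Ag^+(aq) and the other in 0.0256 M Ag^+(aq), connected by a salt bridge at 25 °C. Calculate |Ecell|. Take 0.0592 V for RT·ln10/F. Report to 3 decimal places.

For a concentration cell E°cell = 0, since both electrodes use the same couple.
The compartment with the higher Ag^+(aq) concentration (0.0256 M) acts as the cathode; ions are reduced there and produced at the dilute (0.008 M) anode.
With n = 1, Ecell = −(0.0592/1)·log([dilute]/[conc]) = −(0.0592/1)·log(0.008/0.0256) = +0.030 V.

0.030 V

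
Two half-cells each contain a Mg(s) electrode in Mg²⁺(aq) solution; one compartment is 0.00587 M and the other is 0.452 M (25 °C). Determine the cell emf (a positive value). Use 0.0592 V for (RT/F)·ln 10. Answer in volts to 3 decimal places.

For a concentration cell E°cell = 0, since both electrodes use the same couple.
The compartment with the higher Mg²⁺(aq) concentration (0.452 M) acts as the cathode; ions are reduced there and produced at the dilute (0.00587 M) anode.
With n = 2, Ecell = −(0.0592/2)·log([dilute]/[conc]) = −(0.0592/2)·log(0.00587/0.452) = +0.056 V.

0.056 V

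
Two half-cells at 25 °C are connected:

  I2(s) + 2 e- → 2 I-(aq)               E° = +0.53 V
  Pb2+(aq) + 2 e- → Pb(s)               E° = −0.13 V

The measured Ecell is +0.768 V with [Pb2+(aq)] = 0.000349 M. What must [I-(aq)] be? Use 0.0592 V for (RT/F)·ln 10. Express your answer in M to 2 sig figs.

0.80 M

The I₂/I⁻ couple has the larger reduction potential, so it is the cathode: E°cell = +0.53 − (−0.13) = +0.66 V and n = 2.
Rearranging E = E° − (0.0592/n)·log Q gives log Q = 2(+0.66 − (+0.768))/0.0592 = −3.649.
For I2(s) + Pb(s) → 2 I-(aq) + Pb2+(aq), the reaction quotient is Q = [I-(aq)]^2·[Pb2+(aq)].
Substituting the known concentrations and solving, log [I-(aq)] = −0.096 and [I-(aq)] = 0.80 M.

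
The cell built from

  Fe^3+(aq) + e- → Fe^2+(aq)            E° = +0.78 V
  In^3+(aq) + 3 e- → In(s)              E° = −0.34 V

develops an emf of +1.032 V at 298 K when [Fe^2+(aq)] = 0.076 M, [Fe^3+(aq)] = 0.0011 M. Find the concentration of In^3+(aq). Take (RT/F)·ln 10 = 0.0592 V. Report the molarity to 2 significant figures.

The Fe³⁺/Fe²⁺ couple has the larger reduction potential, so it is the cathode: E°cell = +0.78 − (−0.34) = +1.12 V and n = 3.
From the Nernst equation, log Q = n(E° − E)/0.0592 = 3·(+1.12 − (+1.032))/0.0592 = 4.459.
For 3 Fe^3+(aq) + In(s) → 3 Fe^2+(aq) + In^3+(aq), the reaction quotient is Q = ([Fe^2+(aq)]^3·[In^3+(aq)]) / [Fe^3+(aq)]^3.
Isolating [In^3+(aq)] in Q = 10^{4.459} yields log [In^3+(aq)] = −1.059, i.e. 0.087 M.

0.087 M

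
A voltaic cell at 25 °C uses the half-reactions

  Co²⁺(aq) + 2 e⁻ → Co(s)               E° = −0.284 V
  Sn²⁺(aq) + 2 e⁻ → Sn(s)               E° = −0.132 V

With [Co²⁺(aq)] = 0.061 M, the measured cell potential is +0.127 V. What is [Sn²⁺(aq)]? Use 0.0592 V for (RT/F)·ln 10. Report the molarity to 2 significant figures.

Sn²⁺/Sn is the cathode (higher E°); E°cell = −0.132 − (−0.284) = +0.152 V with n = 2.
Since E = E° − (0.0592/n)·log Q, log Q = n(E° − E)/0.0592 = 0.845.
The balanced reaction is Sn²⁺(aq) + Co(s) → Sn(s) + Co²⁺(aq), so Q = [Co²⁺(aq)] / [Sn²⁺(aq)].
Solving for the unknown gives log [Sn²⁺(aq)] = −2.060, so [Sn²⁺(aq)] ≈ 0.0087 M.

0.0087 M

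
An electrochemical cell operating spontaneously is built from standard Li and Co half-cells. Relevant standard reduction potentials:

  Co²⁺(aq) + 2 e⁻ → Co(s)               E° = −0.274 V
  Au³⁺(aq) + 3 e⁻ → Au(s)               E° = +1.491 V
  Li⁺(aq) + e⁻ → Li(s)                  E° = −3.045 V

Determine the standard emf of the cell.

+2.771 V

The Co²⁺/Co couple has the higher E°, so Co ion is reduced (cathode) and Li is oxidized (anode).
E°cell = E°(cathode) − E°(anode) = −0.274 − (−3.045) = +2.771 V.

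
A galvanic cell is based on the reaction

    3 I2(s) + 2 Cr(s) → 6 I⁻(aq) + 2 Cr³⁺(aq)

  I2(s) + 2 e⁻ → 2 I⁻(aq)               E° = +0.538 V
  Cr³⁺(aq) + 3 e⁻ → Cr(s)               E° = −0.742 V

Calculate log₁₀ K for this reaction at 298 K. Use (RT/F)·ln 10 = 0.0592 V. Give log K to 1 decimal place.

The I₂/I⁻ couple is reduced (cathode); E°cell = +0.538 − (−0.742) = +1.280 V with n = 6.
At equilibrium E = 0, so log K = nE°cell / 0.0592 = (6)(+1.280) / 0.0592 = 129.7.

log K = 129.7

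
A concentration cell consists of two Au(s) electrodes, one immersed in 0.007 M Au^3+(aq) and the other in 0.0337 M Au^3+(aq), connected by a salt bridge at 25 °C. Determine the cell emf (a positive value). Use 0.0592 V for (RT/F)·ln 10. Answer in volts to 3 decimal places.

For a concentration cell E°cell = 0, since both electrodes use the same couple.
The compartment with the higher Au^3+(aq) concentration (0.0337 M) acts as the cathode; ions are reduced there and produced at the dilute (0.007 M) anode.
With n = 3, Ecell = −(0.0592/3)·log([dilute]/[conc]) = −(0.0592/3)·log(0.007/0.0337) = +0.013 V.

0.013 V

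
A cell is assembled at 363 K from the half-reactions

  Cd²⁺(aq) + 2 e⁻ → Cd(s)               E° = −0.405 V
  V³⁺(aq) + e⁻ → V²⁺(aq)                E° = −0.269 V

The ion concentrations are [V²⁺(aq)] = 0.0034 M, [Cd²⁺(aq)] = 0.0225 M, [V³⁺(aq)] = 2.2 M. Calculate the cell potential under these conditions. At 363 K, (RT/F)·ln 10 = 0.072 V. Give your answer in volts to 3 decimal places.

The V³⁺/V²⁺ couple has the more positive E°, so it is the cathode; Cd²⁺/Cd is the anode.
The standard potential is −0.269 − (−0.405) = +0.136 V and the balanced reaction transfers n = 2 electrons.
The balanced reaction is 2 V³⁺(aq) + Cd(s) → 2 V²⁺(aq) + Cd²⁺(aq), so Q = ([V²⁺(aq)]^2·[Cd²⁺(aq)]) / [V³⁺(aq)]^2 = 5.37×10^−8 and log Q = −7.270.
By the Nernst equation, E = +0.136 − (0.072/2)·(−7.270) = +0.398 V.

+0.398 V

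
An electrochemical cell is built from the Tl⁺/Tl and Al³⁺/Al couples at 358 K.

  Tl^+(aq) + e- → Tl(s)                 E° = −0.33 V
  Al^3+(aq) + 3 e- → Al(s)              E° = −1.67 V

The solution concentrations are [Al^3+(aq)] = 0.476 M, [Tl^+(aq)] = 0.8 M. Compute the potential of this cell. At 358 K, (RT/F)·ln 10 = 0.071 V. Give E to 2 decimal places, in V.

+1.34 V

The Tl⁺/Tl couple has the more positive E°, so it is the cathode; Al³⁺/Al is the anode.
E°cell = −0.33 − (−1.67) = +1.34 V, with n = 3 electrons transferred.
For the overall reaction 3 Tl^+(aq) + Al(s) → 3 Tl(s) + Al^3+(aq), Q = [Al^3+(aq)] / [Tl^+(aq)]^3 = 0.93, giving log Q = −0.032.
E = E° − (0.071/n)·log Q = +1.34 − (0.071/3)(−0.032) = +1.34 V.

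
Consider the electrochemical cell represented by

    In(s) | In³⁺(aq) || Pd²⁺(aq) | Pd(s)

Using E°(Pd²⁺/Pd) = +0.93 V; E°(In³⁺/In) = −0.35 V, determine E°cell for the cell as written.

+1.28 V

By convention the left-hand electrode in cell notation is the anode (oxidation) and the right-hand electrode is the cathode (reduction).
E°cell = E°(right) − E°(left) = +0.93 − (−0.35) = +1.28 V.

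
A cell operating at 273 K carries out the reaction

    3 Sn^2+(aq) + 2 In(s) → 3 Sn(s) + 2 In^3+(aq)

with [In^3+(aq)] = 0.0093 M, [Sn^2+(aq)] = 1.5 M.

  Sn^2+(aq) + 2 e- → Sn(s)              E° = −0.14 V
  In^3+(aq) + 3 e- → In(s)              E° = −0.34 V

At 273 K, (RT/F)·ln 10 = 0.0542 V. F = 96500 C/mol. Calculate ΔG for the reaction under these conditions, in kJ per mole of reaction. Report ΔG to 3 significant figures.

The standard cell potential is −0.14 − (−0.34) = +0.20 V, with n = 6 electrons in the balanced equation.
Q = [In^3+(aq)]^2 / [Sn^2+(aq)]^3 = 2.56×10^−5, so log Q = −4.591 and E = +0.20 − (0.0542/6)(−4.591) = +0.2415 V.
Then ΔG = −nFE = −6 × 96500 × +0.2415 J/mol = −140 kJ/mol.

−140 kJ/mol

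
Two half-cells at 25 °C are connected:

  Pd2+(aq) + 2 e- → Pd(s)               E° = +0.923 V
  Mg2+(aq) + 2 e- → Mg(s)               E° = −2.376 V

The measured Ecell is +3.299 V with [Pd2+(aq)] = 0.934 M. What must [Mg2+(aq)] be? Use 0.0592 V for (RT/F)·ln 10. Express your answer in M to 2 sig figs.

0.93 M

With Pd²⁺/Pd at the cathode and Mg²⁺/Mg at the anode, E°cell = +0.923 − (−2.376) = +3.299 V (n = 2).
Rearranging E = E° − (0.0592/n)·log Q gives log Q = 2(+3.299 − (+3.299))/0.0592 = 0.000.
The balanced reaction is Pd2+(aq) + Mg(s) → Pd(s) + Mg2+(aq), so Q = [Mg2+(aq)] / [Pd2+(aq)].
Substituting the known concentrations and solving, log [Mg2+(aq)] = −0.030 and [Mg2+(aq)] = 0.93 M.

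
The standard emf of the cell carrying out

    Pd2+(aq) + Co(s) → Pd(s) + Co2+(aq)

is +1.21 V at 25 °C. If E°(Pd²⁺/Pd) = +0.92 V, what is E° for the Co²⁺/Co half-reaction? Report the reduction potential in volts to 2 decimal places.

−0.29 V

In the reaction as written the Pd²⁺/Pd couple is reduced (cathode) and Co²⁺/Co is oxidized (anode), so E°cell = E°(Pd²⁺/Pd) − E°(Co²⁺/Co).
E°(Co²⁺/Co) = E°(cathode) − E°cell = +0.92 − (+1.21) = −0.29 V.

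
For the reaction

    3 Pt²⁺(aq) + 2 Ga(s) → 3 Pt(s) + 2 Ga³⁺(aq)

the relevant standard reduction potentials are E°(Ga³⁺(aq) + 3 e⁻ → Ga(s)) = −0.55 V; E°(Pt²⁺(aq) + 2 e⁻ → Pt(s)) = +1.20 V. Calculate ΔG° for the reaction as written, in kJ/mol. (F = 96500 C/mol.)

In the reaction as written Pt²⁺(aq) is reduced, so the Pt²⁺/Pt couple is the cathode and Ga³⁺/Ga is the anode.
E°cell = +1.20 − (−0.55) = +1.75 V; balancing electrons gives n = 6.
ΔG° = −nFE°cell = −(6)(96500)(+1.75) J/mol = −1013 kJ/mol.

−1013 kJ/mol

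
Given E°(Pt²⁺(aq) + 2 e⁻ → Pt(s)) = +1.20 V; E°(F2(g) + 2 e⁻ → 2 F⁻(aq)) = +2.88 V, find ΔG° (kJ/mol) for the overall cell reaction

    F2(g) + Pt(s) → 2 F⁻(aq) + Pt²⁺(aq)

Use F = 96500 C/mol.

In the reaction as written F2(g) is reduced, so the F₂/F⁻ couple is the cathode and Pt²⁺/Pt is the anode.
E°cell = +2.88 − (+1.20) = +1.68 V; balancing electrons gives n = 2.
ΔG° = −nFE°cell = −(2)(96500)(+1.68) J/mol = −324 kJ/mol.

−324 kJ/mol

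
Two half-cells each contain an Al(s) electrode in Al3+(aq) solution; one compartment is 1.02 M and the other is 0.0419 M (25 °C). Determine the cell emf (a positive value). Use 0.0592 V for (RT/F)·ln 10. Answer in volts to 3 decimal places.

0.027 V

For a concentration cell E°cell = 0, since both electrodes use the same couple.
The compartment with the higher Al3+(aq) concentration (1.02 M) acts as the cathode; ions are reduced there and produced at the dilute (0.0419 M) anode.
With n = 3, Ecell = −(0.0592/3)·log([dilute]/[conc]) = −(0.0592/3)·log(0.0419/1.02) = +0.027 V.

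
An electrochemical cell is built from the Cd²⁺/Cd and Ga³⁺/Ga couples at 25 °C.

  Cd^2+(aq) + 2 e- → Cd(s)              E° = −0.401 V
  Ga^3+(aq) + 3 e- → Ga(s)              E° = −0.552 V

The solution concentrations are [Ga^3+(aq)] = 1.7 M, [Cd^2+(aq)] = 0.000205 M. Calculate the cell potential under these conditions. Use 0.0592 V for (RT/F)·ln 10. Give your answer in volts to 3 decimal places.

+0.037 V

Since E°(Cd²⁺/Cd) > E°(Ga³⁺/Ga), Cd²⁺/Cd serves as the cathode.
E°cell = E°cat − E°an = −0.401 − (−0.552) = +0.151 V; n = 6.
For the overall reaction 3 Cd^2+(aq) + 2 Ga(s) → 3 Cd(s) + 2 Ga^3+(aq), Q = [Ga^3+(aq)]^2 / [Cd^2+(aq)]^3 = 3.35×10^11, giving log Q = 11.526.
Applying E = E° − (RT ln10/nF)·log Q gives +0.151 − (0.0592/6)(11.526) = +0.037 V.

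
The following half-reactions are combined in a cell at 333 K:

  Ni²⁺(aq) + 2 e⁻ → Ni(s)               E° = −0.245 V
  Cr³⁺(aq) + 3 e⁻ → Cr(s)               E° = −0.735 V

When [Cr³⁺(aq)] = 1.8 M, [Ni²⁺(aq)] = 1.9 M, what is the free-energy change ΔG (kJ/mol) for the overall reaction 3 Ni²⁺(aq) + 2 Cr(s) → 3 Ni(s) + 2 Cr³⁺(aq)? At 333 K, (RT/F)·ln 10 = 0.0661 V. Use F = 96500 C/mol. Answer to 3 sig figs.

E°cell = −0.245 − (−0.735) = +0.490 V; the balanced reaction transfers n = 6 electrons.
Here Q = [Cr³⁺(aq)]^2 / [Ni²⁺(aq)]^3 = 0.472 (log Q = −0.326), giving E = +0.490 − (0.0661/6)·(−0.326) = +0.4936 V.
ΔG = −nFE = −(6)(96500)(+0.4936) J/mol = −286 kJ/mol.

−286 kJ/mol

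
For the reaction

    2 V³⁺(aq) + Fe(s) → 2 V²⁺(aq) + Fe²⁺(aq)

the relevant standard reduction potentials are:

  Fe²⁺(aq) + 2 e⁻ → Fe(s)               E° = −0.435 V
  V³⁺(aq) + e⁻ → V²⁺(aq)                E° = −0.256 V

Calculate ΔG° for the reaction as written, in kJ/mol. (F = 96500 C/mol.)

−34.5 kJ/mol

In the reaction as written V³⁺(aq) is reduced, so the V³⁺/V²⁺ couple is the cathode and Fe²⁺/Fe is the anode.
E°cell = −0.256 − (−0.435) = +0.179 V; balancing electrons gives n = 2.
ΔG° = −nFE°cell = −(2)(96500)(+0.179) J/mol = −34.5 kJ/mol.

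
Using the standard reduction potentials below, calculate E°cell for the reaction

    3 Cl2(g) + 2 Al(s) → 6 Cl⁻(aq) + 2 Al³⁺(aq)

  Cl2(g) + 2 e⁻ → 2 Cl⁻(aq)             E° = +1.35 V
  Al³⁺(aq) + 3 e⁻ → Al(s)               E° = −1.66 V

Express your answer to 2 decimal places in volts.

+3.01 V

Cl2(g) gains electrons, so the Cl₂/Cl⁻ couple is the cathode; the Al³⁺/Al couple is the anode.
E°cell = E°(cathode) − E°(anode) = +1.35 − (−1.66) = +3.01 V.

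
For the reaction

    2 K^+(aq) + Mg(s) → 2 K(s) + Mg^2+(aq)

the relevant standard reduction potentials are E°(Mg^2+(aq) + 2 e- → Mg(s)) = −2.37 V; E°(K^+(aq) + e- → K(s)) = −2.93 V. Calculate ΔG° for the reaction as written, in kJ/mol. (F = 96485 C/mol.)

+108 kJ/mol

In the reaction as written K^+(aq) is reduced, so the K⁺/K couple is the cathode and Mg²⁺/Mg is the anode.
E°cell = −2.93 − (−2.37) = −0.56 V; balancing electrons gives n = 2.
ΔG° = −nFE°cell = −(2)(96485)(−0.56) J/mol = +108 kJ/mol.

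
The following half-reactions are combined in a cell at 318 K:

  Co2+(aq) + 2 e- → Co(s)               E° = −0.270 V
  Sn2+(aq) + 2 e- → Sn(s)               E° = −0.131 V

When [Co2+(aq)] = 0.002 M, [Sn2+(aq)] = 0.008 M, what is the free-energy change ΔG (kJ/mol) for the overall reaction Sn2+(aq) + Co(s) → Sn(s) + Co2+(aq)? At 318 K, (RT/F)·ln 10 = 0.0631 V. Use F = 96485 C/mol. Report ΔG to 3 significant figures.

−30.5 kJ/mol

The standard cell potential is −0.131 − (−0.270) = +0.139 V, with n = 2 electrons in the balanced equation.
Here Q = [Co2+(aq)] / [Sn2+(aq)] = 0.25 (log Q = −0.602), giving E = +0.139 − (0.0631/2)·(−0.602) = +0.1580 V.
Finally ΔG = −nFE = −(2)(96485 C/mol)(+0.1580 V) = −30.5 kJ/mol.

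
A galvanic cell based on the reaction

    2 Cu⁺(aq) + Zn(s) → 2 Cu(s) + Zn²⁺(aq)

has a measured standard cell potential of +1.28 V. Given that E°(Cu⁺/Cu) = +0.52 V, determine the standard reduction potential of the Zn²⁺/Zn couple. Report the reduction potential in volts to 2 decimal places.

−0.76 V

In the reaction as written the Cu⁺/Cu couple is reduced (cathode) and Zn²⁺/Zn is oxidized (anode), so E°cell = E°(Cu⁺/Cu) − E°(Zn²⁺/Zn).
E°(Zn²⁺/Zn) = E°(cathode) − E°cell = +0.52 − (+1.28) = −0.76 V.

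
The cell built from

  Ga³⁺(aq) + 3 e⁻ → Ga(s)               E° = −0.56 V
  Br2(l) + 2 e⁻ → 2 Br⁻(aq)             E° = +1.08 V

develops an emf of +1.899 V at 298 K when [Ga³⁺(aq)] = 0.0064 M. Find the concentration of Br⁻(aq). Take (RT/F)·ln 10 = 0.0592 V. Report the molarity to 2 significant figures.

With Br₂/Br⁻ at the cathode and Ga³⁺/Ga at the anode, E°cell = +1.08 − (−0.56) = +1.64 V (n = 6).
Rearranging E = E° − (0.0592/n)·log Q gives log Q = 6(+1.64 − (+1.899))/0.0592 = −26.250.
For 3 Br2(l) + 2 Ga(s) → 6 Br⁻(aq) + 2 Ga³⁺(aq), the reaction quotient is Q = [Br⁻(aq)]^6·[Ga³⁺(aq)]^2.
Isolating [Br⁻(aq)] in Q = 10^{−26.250} yields log [Br⁻(aq)] = −3.644, i.e. 0.00023 M.

0.00023 M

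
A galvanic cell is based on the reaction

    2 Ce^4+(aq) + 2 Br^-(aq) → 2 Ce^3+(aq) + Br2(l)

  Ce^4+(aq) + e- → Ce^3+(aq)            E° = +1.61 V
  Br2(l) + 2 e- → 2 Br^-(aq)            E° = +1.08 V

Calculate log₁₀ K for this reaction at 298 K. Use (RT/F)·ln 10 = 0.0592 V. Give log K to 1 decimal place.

The Ce⁴⁺/Ce³⁺ couple is reduced (cathode); E°cell = +1.61 − (+1.08) = +0.53 V with n = 2.
At equilibrium E = 0, so log K = nE°cell / 0.0592 = (2)(+0.53) / 0.0592 = 17.9.

log K = 17.9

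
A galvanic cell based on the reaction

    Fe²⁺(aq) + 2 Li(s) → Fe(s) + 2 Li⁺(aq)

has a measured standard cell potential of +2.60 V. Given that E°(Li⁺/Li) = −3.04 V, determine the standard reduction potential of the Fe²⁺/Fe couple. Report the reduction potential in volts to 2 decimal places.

−0.44 V

In the reaction as written the Fe²⁺/Fe couple is reduced (cathode) and Li⁺/Li is oxidized (anode), so E°cell = E°(Fe²⁺/Fe) − E°(Li⁺/Li).
E°(Fe²⁺/Fe) = E°cell + E°(anode) = +2.60 + (−3.04) = −0.44 V.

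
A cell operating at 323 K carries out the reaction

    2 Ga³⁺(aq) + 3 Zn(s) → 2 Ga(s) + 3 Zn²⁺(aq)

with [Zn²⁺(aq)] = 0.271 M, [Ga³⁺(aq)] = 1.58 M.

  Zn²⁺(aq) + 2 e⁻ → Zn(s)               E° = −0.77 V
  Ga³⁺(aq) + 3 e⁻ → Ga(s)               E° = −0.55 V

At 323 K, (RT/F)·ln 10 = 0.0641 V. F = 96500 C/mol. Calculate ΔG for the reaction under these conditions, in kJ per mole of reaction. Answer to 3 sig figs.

−140 kJ/mol

The standard cell potential is −0.55 − (−0.77) = +0.22 V, with n = 6 electrons in the balanced equation.
Q = [Zn²⁺(aq)]^3 / [Ga³⁺(aq)]^2 = 0.00797, so log Q = −2.098 and E = +0.22 − (0.0641/6)(−2.098) = +0.2424 V.
Then ΔG = −nFE = −6 × 96500 × +0.2424 J/mol = −140 kJ/mol.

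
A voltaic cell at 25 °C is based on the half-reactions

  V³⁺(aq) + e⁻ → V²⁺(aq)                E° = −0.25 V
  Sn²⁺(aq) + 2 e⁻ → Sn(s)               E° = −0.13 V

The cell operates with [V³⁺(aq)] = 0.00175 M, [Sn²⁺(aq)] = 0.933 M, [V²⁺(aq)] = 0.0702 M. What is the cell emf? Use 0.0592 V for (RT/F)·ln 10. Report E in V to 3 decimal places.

The Sn²⁺/Sn couple has the more positive E°, so it is the cathode; V³⁺/V²⁺ is the anode.
The standard potential is −0.13 − (−0.25) = +0.12 V and the balanced reaction transfers n = 2 electrons.
The balanced reaction is Sn²⁺(aq) + 2 V²⁺(aq) → Sn(s) + 2 V³⁺(aq), so Q = [V³⁺(aq)]^2 / ([Sn²⁺(aq)]·[V²⁺(aq)]^2) = 0.000666 and log Q = −3.176.
E = E° − (0.0592/n)·log Q = +0.12 − (0.0592/2)(−3.176) = +0.214 V.

+0.214 V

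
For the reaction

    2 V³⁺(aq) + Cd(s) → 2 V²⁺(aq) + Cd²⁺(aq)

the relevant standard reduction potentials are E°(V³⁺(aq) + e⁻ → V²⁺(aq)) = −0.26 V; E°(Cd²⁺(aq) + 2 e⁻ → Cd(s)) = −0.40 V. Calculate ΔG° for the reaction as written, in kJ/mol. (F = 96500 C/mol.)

−27.0 kJ/mol

In the reaction as written V³⁺(aq) is reduced, so the V³⁺/V²⁺ couple is the cathode and Cd²⁺/Cd is the anode.
E°cell = −0.26 − (−0.40) = +0.14 V; balancing electrons gives n = 2.
ΔG° = −nFE°cell = −(2)(96500)(+0.14) J/mol = −27.0 kJ/mol.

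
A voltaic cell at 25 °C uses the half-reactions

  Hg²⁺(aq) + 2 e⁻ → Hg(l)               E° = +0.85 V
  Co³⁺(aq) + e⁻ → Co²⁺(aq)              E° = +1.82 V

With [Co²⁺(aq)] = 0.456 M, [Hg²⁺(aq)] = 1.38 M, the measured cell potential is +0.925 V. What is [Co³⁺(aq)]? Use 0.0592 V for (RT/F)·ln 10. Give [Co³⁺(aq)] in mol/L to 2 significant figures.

0.093 M

Co³⁺/Co²⁺ is the cathode (higher E°); E°cell = +1.82 − (+0.85) = +0.97 V with n = 2.
Rearranging E = E° − (0.0592/n)·log Q gives log Q = 2(+0.97 − (+0.925))/0.0592 = 1.520.
For 2 Co³⁺(aq) + Hg(l) → 2 Co²⁺(aq) + Hg²⁺(aq), the reaction quotient is Q = ([Co²⁺(aq)]^2·[Hg²⁺(aq)]) / [Co³⁺(aq)]^2.
Isolating [Co³⁺(aq)] in Q = 10^{1.520} yields log [Co³⁺(aq)] = −1.031, i.e. 0.093 M.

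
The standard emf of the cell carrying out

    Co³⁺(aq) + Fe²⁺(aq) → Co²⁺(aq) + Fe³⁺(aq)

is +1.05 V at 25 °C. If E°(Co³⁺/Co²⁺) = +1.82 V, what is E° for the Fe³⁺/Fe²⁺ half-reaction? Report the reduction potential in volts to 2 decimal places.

+0.77 V

In the reaction as written the Co³⁺/Co²⁺ couple is reduced (cathode) and Fe³⁺/Fe²⁺ is oxidized (anode), so E°cell = E°(Co³⁺/Co²⁺) − E°(Fe³⁺/Fe²⁺).
E°(Fe³⁺/Fe²⁺) = E°(cathode) − E°cell = +1.82 − (+1.05) = +0.77 V.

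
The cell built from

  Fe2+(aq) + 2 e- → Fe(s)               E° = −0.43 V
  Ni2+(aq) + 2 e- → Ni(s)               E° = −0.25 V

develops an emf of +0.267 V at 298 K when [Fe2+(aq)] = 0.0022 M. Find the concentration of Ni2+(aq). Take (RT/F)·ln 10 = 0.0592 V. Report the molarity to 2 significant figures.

1.9 M

The Ni²⁺/Ni couple has the larger reduction potential, so it is the cathode: E°cell = −0.25 − (−0.43) = +0.18 V and n = 2.
Since E = E° − (0.0592/n)·log Q, log Q = n(E° − E)/0.0592 = −2.939.
For Ni2+(aq) + Fe(s) → Ni(s) + Fe2+(aq), the reaction quotient is Q = [Fe2+(aq)] / [Ni2+(aq)].
Solving for the unknown gives log [Ni2+(aq)] = 0.281, so [Ni2+(aq)] ≈ 1.9 M.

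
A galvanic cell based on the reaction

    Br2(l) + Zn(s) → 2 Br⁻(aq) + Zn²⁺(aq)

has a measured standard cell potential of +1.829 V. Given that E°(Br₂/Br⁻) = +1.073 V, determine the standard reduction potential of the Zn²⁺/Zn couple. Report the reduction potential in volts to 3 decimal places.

−0.756 V

In the reaction as written the Br₂/Br⁻ couple is reduced (cathode) and Zn²⁺/Zn is oxidized (anode), so E°cell = E°(Br₂/Br⁻) − E°(Zn²⁺/Zn).
E°(Zn²⁺/Zn) = E°(cathode) − E°cell = +1.073 − (+1.829) = −0.756 V.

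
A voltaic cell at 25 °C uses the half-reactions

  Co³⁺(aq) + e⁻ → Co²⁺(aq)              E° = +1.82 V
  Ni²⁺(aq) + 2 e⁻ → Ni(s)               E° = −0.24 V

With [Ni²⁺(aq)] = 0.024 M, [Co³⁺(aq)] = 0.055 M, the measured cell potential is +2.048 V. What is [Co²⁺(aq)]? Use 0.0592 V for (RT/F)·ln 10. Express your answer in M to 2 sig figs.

With Co³⁺/Co²⁺ at the cathode and Ni²⁺/Ni at the anode, E°cell = +1.82 − (−0.24) = +2.06 V (n = 2).
Rearranging E = E° − (0.0592/n)·log Q gives log Q = 2(+2.06 − (+2.048))/0.0592 = 0.405.
Balancing electrons gives 2 Co³⁺(aq) + Ni(s) → 2 Co²⁺(aq) + Ni²⁺(aq); thus Q = ([Co²⁺(aq)]^2·[Ni²⁺(aq)]) / [Co³⁺(aq)]^2.
Isolating [Co²⁺(aq)] in Q = 10^{0.405} yields log [Co²⁺(aq)] = −0.247, i.e. 0.57 M.

0.57 M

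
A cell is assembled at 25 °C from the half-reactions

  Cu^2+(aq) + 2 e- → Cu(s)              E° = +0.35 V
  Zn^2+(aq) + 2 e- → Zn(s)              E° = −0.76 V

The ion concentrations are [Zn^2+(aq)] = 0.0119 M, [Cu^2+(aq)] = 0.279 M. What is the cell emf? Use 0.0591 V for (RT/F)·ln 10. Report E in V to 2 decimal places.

Cu²⁺/Cu is reduced (cathode, E° = +0.35 V) and Zn²⁺/Zn is oxidized (anode).
The standard potential is +0.35 − (−0.76) = +1.11 V and the balanced reaction transfers n = 2 electrons.
For the overall reaction Cu^2+(aq) + Zn(s) → Cu(s) + Zn^2+(aq), Q = [Zn^2+(aq)] / [Cu^2+(aq)] = 0.0427, giving log Q = −1.370.
By the Nernst equation, E = +1.11 − (0.0591/2)·(−1.370) = +1.15 V.

+1.15 V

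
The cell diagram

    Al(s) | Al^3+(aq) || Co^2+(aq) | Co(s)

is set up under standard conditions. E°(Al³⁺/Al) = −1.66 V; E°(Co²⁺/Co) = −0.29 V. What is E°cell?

+1.37 V

By convention the left-hand electrode in cell notation is the anode (oxidation) and the right-hand electrode is the cathode (reduction).
E°cell = E°(right) − E°(left) = −0.29 − (−1.66) = +1.37 V.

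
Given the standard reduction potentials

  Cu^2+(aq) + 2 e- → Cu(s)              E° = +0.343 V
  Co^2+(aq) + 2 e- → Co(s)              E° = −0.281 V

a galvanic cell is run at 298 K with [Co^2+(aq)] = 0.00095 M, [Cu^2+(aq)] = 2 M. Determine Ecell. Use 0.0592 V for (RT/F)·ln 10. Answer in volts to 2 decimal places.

+0.72 V

The Cu²⁺/Cu couple has the more positive E°, so it is the cathode; Co²⁺/Co is the anode.
E°cell = E°cat − E°an = +0.343 − (−0.281) = +0.624 V; n = 2.
For the overall reaction Cu^2+(aq) + Co(s) → Cu(s) + Co^2+(aq), Q = [Co^2+(aq)] / [Cu^2+(aq)] = 0.000475, giving log Q = −3.323.
By the Nernst equation, E = +0.624 − (0.0592/2)·(−3.323) = +0.72 V.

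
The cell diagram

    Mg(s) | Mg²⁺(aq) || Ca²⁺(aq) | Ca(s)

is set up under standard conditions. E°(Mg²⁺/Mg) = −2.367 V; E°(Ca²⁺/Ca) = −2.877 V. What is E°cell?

−0.510 V

By convention the left-hand electrode in cell notation is the anode (oxidation) and the right-hand electrode is the cathode (reduction).
E°cell = E°(right) − E°(left) = −2.877 − (−2.367) = −0.510 V.
The negative sign shows that, as written, the cell would require an external voltage to drive the reaction.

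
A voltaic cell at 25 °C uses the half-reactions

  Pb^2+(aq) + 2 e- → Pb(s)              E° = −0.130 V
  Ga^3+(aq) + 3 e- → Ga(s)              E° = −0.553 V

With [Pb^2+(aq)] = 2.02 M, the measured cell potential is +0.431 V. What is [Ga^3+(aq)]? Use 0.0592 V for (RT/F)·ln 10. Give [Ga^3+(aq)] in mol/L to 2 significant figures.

Pb²⁺/Pb is the cathode (higher E°); E°cell = −0.130 − (−0.553) = +0.423 V with n = 6.
Rearranging E = E° − (0.0592/n)·log Q gives log Q = 6(+0.423 − (+0.431))/0.0592 = −0.811.
Balancing electrons gives 3 Pb^2+(aq) + 2 Ga(s) → 3 Pb(s) + 2 Ga^3+(aq); thus Q = [Ga^3+(aq)]^2 / [Pb^2+(aq)]^3.
Substituting the known concentrations and solving, log [Ga^3+(aq)] = 0.053 and [Ga^3+(aq)] = 1.1 M.

1.1 M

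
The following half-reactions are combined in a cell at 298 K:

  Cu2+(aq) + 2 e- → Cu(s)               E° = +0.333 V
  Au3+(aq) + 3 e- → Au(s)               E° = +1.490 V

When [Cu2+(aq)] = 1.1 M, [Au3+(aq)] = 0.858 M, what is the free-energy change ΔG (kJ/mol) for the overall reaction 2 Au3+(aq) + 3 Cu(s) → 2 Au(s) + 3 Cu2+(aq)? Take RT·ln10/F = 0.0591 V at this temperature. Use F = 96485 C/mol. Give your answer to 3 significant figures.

E°cell = +1.490 − (+0.333) = +1.157 V; the balanced reaction transfers n = 6 electrons.
Q = [Cu2+(aq)]^3 / [Au3+(aq)]^2 = 1.81, so log Q = 0.257 and E = +1.157 − (0.0591/6)(0.257) = +1.1545 V.
ΔG = −nFE = −(6)(96485)(+1.1545) J/mol = −668 kJ/mol.

−668 kJ/mol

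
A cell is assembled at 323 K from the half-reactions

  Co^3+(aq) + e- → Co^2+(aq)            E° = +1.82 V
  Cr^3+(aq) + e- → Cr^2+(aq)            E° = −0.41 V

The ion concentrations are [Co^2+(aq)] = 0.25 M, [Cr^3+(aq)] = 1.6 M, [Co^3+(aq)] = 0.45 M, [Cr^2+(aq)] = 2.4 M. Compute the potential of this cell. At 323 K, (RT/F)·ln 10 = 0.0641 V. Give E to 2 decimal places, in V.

Co³⁺/Co²⁺ is reduced (cathode, E° = +1.82 V) and Cr³⁺/Cr²⁺ is oxidized (anode).
E°cell = E°cat − E°an = +1.82 − (−0.41) = +2.23 V; n = 1.
The balanced reaction is Co^3+(aq) + Cr^2+(aq) → Co^2+(aq) + Cr^3+(aq), so Q = ([Co^2+(aq)]·[Cr^3+(aq)]) / ([Co^3+(aq)]·[Cr^2+(aq)]) = 0.37 and log Q = −0.431.
By the Nernst equation, E = +2.23 − (0.0641/1)·(−0.431) = +2.26 V.

+2.26 V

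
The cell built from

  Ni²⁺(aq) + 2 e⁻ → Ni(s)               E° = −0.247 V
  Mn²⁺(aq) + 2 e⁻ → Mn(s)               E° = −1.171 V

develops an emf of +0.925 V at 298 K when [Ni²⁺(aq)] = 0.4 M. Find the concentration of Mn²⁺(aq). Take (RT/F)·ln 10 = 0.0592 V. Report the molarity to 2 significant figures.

0.37 M

Ni²⁺/Ni is the cathode (higher E°); E°cell = −0.247 − (−1.171) = +0.924 V with n = 2.
Rearranging E = E° − (0.0592/n)·log Q gives log Q = 2(+0.924 − (+0.925))/0.0592 = −0.034.
The balanced reaction is Ni²⁺(aq) + Mn(s) → Ni(s) + Mn²⁺(aq), so Q = [Mn²⁺(aq)] / [Ni²⁺(aq)].
Isolating [Mn²⁺(aq)] in Q = 10^{−0.034} yields log [Mn²⁺(aq)] = −0.432, i.e. 0.37 M.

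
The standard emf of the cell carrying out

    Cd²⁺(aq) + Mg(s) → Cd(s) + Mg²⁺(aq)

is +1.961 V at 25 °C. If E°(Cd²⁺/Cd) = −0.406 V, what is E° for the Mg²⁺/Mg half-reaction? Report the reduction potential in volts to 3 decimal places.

In the reaction as written the Cd²⁺/Cd couple is reduced (cathode) and Mg²⁺/Mg is oxidized (anode), so E°cell = E°(Cd²⁺/Cd) − E°(Mg²⁺/Mg).
E°(Mg²⁺/Mg) = E°(cathode) − E°cell = −0.406 − (+1.961) = −2.367 V.

−2.367 V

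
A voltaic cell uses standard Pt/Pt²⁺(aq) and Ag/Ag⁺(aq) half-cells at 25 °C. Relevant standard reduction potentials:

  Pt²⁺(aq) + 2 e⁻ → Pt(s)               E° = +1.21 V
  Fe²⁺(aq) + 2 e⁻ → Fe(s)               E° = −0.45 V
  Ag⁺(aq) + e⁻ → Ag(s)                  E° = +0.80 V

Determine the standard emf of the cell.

The Pt²⁺/Pt couple has the higher E°, so Pt ion is reduced (cathode) and Ag is oxidized (anode).
E°cell = E°(cathode) − E°(anode) = +1.21 − (+0.80) = +0.41 V.

+0.41 V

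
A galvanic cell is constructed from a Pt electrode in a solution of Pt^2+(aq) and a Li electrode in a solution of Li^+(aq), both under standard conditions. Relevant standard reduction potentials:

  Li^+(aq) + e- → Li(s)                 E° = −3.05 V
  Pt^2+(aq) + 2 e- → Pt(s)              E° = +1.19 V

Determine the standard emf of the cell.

Of the two couples in this cell, the one with the more positive reduction potential is reduced at the cathode: here that is Pt²⁺/Pt (+1.19 V); Li⁺/Li (−3.05 V) is the anode.
E°cell = E°(cathode) − E°(anode) = +1.19 − (−3.05) = +4.24 V.

+4.24 V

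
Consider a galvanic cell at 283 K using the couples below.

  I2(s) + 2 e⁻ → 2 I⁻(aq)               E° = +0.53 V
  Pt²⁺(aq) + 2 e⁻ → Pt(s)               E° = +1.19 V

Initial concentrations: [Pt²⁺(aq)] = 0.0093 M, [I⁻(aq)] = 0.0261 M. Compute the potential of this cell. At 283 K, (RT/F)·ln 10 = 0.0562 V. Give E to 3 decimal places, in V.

The Pt²⁺/Pt couple has the more positive E°, so it is the cathode; I₂/I⁻ is the anode.
E°cell = E°cat − E°an = +1.19 − (+0.53) = +0.66 V; n = 2.
Balancing gives Pt²⁺(aq) + 2 I⁻(aq) → Pt(s) + I2(s); hence Q = 1 / ([Pt²⁺(aq)]·[I⁻(aq)]^2) = 1.58×10^5 (log Q = 5.198).
E = E° − (0.0562/n)·log Q = +0.66 − (0.0562/2)(5.198) = +0.514 V.

+0.514 V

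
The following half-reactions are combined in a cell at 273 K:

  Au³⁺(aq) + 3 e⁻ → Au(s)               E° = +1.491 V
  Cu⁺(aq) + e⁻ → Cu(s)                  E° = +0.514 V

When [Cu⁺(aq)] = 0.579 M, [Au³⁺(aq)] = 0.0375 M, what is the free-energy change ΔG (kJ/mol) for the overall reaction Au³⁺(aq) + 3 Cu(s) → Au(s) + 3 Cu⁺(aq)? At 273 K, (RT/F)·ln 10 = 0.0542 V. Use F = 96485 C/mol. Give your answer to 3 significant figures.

With Au³⁺/Au reduced at the cathode, E°cell = +1.491 − (+0.514) = +0.977 V and n = 3.
Q = [Cu⁺(aq)]^3 / [Au³⁺(aq)] = 5.18, so log Q = 0.714 and E = +0.977 − (0.0542/3)(0.714) = +0.9641 V.
ΔG = −nFE = −(3)(96485)(+0.9641) J/mol = −279 kJ/mol.

−279 kJ/mol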